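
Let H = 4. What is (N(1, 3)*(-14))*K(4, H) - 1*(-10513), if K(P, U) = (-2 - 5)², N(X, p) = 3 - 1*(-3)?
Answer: 6397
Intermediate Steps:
N(X, p) = 6 (N(X, p) = 3 + 3 = 6)
K(P, U) = 49 (K(P, U) = (-7)² = 49)
(N(1, 3)*(-14))*K(4, H) - 1*(-10513) = (6*(-14))*49 - 1*(-10513) = -84*49 + 10513 = -4116 + 10513 = 6397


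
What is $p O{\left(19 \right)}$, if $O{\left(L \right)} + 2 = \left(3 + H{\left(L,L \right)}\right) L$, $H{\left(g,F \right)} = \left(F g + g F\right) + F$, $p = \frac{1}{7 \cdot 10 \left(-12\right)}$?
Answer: $- \frac{7067}{420} \approx -16.826$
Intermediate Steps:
$p = - \frac{1}{840}$ ($p = \frac{1}{70 \left(-12\right)} = \frac{1}{-840} = - \frac{1}{840} \approx -0.0011905$)
$H{\left(g,F \right)} = F + 2 F g$ ($H{\left(g,F \right)} = \left(F g + F g\right) + F = 2 F g + F = F + 2 F g$)
$O{\left(L \right)} = -2 + L \left(3 + L \left(1 + 2 L\right)\right)$ ($O{\left(L \right)} = -2 + \left(3 + L \left(1 + 2 L\right)\right) L = -2 + L \left(3 + L \left(1 + 2 L\right)\right)$)
$p O{\left(19 \right)} = - \frac{-2 + 3 \cdot 19 + 19^{2} \left(1 + 2 \cdot 19\right)}{840} = - \frac{-2 + 57 + 361 \left(1 + 38\right)}{840} = - \frac{-2 + 57 + 361 \cdot 39}{840} = - \frac{-2 + 57 + 14079}{840} = \left(- \frac{1}{840}\right) 14134 = - \frac{7067}{420}$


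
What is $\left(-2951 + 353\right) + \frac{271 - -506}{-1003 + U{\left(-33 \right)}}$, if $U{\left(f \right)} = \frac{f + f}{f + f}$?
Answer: $- \frac{867991}{334} \approx -2598.8$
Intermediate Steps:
$U{\left(f \right)} = 1$ ($U{\left(f \right)} = \frac{2 f}{2 f} = 2 f \frac{1}{2 f} = 1$)
$\left(-2951 + 353\right) + \frac{271 - -506}{-1003 + U{\left(-33 \right)}} = \left(-2951 + 353\right) + \frac{271 - -506}{-1003 + 1} = -2598 + \frac{271 + 506}{-1002} = -2598 + 777 \left(- \frac{1}{1002}\right) = -2598 - \frac{259}{334} = - \frac{867991}{334}$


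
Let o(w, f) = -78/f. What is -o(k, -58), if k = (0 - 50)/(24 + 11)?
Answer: -39/29 ≈ -1.3448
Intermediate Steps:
k = -10/7 (k = -50/35 = -50*1/35 = -10/7 ≈ -1.4286)
-o(k, -58) = -(-78)/(-58) = -(-78)*(-1)/58 = -1*39/29 = -39/29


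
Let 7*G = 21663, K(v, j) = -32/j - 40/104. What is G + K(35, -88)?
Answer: 3097788/1001 ≈ 3094.7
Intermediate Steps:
K(v, j) = -5/13 - 32/j (K(v, j) = -32/j - 40*1/104 = -32/j - 5/13 = -5/13 - 32/j)
G = 21663/7 (G = (⅐)*21663 = 21663/7 ≈ 3094.7)
G + K(35, -88) = 21663/7 + (-5/13 - 32/(-88)) = 21663/7 + (-5/13 - 32*(-1/88)) = 21663/7 + (-5/13 + 4/11) = 21663/7 - 3/143 = 3097788/1001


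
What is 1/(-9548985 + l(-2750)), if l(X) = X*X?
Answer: -1/1986485 ≈ -5.0340e-7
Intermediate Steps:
l(X) = X²
1/(-9548985 + l(-2750)) = 1/(-9548985 + (-2750)²) = 1/(-9548985 + 7562500) = 1/(-1986485) = -1/1986485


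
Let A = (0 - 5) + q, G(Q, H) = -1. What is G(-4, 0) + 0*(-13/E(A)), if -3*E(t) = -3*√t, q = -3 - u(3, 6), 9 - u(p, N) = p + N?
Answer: -1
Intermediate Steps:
u(p, N) = 9 - N - p (u(p, N) = 9 - (p + N) = 9 - (N + p) = 9 + (-N - p) = 9 - N - p)
q = -3 (q = -3 - (9 - 1*6 - 1*3) = -3 - (9 - 6 - 3) = -3 - 1*0 = -3 + 0 = -3)
A = -8 (A = (0 - 5) - 3 = -5 - 3 = -8)
E(t) = √t (E(t) = -(-1)*√t = √t)
G(-4, 0) + 0*(-13/E(A)) = -1 + 0*(-13*(-I*√2/4)) = -1 + 0*(-(-13)*I*√2/4) = -1 + 0*(13*I*√2/4) = -1 + 0 = -1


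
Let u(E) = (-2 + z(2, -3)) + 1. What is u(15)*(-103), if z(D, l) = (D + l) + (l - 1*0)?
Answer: 515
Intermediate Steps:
z(D, l) = D + 2*l (z(D, l) = (D + l) + (l + 0) = (D + l) + l = D + 2*l)
u(E) = -5 (u(E) = (-2 + (2 + 2*(-3))) + 1 = (-2 + (2 - 6)) + 1 = (-2 - 4) + 1 = -6 + 1 = -5)
u(15)*(-103) = -5*(-103) = 515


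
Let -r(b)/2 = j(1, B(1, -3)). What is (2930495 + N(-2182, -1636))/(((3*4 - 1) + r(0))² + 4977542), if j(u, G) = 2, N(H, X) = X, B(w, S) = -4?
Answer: 2928859/4977591 ≈ 0.58841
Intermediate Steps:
r(b) = -4 (r(b) = -2*2 = -4)
(2930495 + N(-2182, -1636))/(((3*4 - 1) + r(0))² + 4977542) = (2930495 - 1636)/(((3*4 - 1) - 4)² + 4977542) = 2928859/(((12 - 1) - 4)² + 4977542) = 2928859/((11 - 4)² + 4977542) = 2928859/(7² + 4977542) = 2928859/(49 + 4977542) = 2928859/4977591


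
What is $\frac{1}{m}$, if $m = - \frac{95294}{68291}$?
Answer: $- \frac{68291}{95294} \approx -0.71663$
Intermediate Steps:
$m = - \frac{95294}{68291}$ ($m = \left(-95294\right) \frac{1}{68291} = - \frac{95294}{68291} \approx -1.3954$)
$\frac{1}{m} = \frac{1}{- \frac{95294}{68291}} = - \frac{68291}{95294}$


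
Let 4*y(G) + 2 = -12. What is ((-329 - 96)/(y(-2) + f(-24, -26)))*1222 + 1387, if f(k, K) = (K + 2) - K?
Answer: 1042861/3 ≈ 3.4762e+5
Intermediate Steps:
y(G) = -7/2 (y(G) = -1/2 + (1/4)*(-12) = -1/2 - 3 = -7/2)
f(k, K) = 2 (f(k, K) = (2 + K) - K = 2)
((-329 - 96)/(y(-2) + f(-24, -26)))*1222 + 1387 = ((-329 - 96)/(-7/2 + 2))*1222 + 1387 = -425/(-3/2)*1222 + 1387 = -425*(-2/3)*1222 + 1387 = (850/3)*1222 + 1387 = 1038700/3 + 1387 = 1042861/3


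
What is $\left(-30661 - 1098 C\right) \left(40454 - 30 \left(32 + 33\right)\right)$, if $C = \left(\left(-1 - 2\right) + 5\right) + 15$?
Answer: $-1899286808$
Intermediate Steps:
$C = 17$ ($C = \left(-3 + 5\right) + 15 = 2 + 15 = 17$)
$\left(-30661 - 1098 C\right) \left(40454 - 30 \left(32 + 33\right)\right) = \left(-30661 - 18666\right) \left(40454 - 30 \left(32 + 33\right)\right) = \left(-30661 - 18666\right) \left(40454 - 1950\right) = - 49327 \left(40454 - 1950\right) = \left(-49327\right) 38504 = -1899286808$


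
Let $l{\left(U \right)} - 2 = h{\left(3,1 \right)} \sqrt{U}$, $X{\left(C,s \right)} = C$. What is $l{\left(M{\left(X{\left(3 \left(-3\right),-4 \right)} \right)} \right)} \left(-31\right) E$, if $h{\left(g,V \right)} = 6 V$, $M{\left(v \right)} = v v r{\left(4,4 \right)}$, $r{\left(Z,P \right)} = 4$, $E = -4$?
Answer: $13640$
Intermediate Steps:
$M{\left(v \right)} = 4 v^{2}$ ($M{\left(v \right)} = v v 4 = v^{2} \cdot 4 = 4 v^{2}$)
$l{\left(U \right)} = 2 + 6 \sqrt{U}$ ($l{\left(U \right)} = 2 + 6 \cdot 1 \sqrt{U} = 2 + 6 \sqrt{U}$)
$l{\left(M{\left(X{\left(3 \left(-3\right),-4 \right)} \right)} \right)} \left(-31\right) E = \left(2 + 6 \sqrt{4 \left(3 \left(-3\right)\right)^{2}}\right) \left(-31\right) \left(-4\right) = \left(2 + 6 \sqrt{4 \left(-9\right)^{2}}\right) \left(-31\right) \left(-4\right) = \left(2 + 6 \sqrt{4 \cdot 81}\right) \left(-31\right) \left(-4\right) = \left(2 + 6 \sqrt{324}\right) \left(-31\right) \left(-4\right) = \left(2 + 6 \cdot 18\right) \left(-31\right) \left(-4\right) = \left(2 + 108\right) \left(-31\right) \left(-4\right) = 110 \left(-31\right) \left(-4\right) = \left(-3410\right) \left(-4\right) = 13640$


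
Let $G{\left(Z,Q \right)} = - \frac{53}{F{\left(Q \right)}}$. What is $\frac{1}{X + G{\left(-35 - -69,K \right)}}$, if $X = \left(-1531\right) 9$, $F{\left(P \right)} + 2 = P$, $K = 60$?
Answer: $- \frac{58}{799235} \approx -7.2569 \cdot 10^{-5}$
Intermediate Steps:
$F{\left(P \right)} = -2 + P$
$G{\left(Z,Q \right)} = - \frac{53}{-2 + Q}$
$X = -13779$
$\frac{1}{X + G{\left(-35 - -69,K \right)}} = \frac{1}{-13779 - \frac{53}{-2 + 60}} = \frac{1}{-13779 - \frac{53}{58}} = \frac{1}{- \frac{799235}{58}} = - \frac{58}{799235}$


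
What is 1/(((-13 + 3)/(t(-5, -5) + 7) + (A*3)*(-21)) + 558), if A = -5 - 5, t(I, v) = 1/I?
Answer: 17/20171 ≈ 0.00084279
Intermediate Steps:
A = -10
1/(((-13 + 3)/(t(-5, -5) + 7) + (A*3)*(-21)) + 558) = 1/(((-13 + 3)/(1/(-5) + 7) - 10*3*(-21)) + 558) = 1/((-10/(-⅕ + 7) - 30*(-21)) + 558) = 1/((-10/34/5 + 630) + 558) = 1/((-10*5/34 + 630) + 558) = 1/((-25/17 + 630) + 558) = 1/(10685/17 + 558) = 1/(20171/17) = 17/20171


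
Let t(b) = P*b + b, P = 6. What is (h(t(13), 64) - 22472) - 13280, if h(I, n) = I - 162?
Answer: -35823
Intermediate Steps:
t(b) = 7*b (t(b) = 6*b + b = 7*b)
h(I, n) = -162 + I
(h(t(13), 64) - 22472) - 13280 = ((-162 + 7*13) - 22472) - 13280 = ((-162 + 91) - 22472) - 13280 = (-71 - 22472) - 13280 = -22543 - 13280 = -35823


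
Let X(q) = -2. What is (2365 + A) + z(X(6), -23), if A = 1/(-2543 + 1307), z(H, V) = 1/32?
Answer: 23385421/9888 ≈ 2365.0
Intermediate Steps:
z(H, V) = 1/32
A = -1/1236 (A = 1/(-1236) = -1/1236 ≈ -0.00080906)
(2365 + A) + z(X(6), -23) = (2365 - 1/1236) + 1/32 = 2923139/1236 + 1/32 = 23385421/9888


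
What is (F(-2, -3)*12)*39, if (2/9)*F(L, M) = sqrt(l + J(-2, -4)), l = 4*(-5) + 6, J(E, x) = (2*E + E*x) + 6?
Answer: 4212*I ≈ 4212.0*I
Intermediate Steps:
J(E, x) = 6 + 2*E + E*x
l = -14 (l = -20 + 6 = -14)
F(L, M) = 9*I (F(L, M) = 9*sqrt(-14 + (6 + 2*(-2) - 2*(-4)))/2 = 9*sqrt(-14 + (6 - 4 + 8))/2 = 9*sqrt(-14 + 10)/2 = 9*sqrt(-4)/2 = 9*(2*I)/2 = 9*I)
(F(-2, -3)*12)*39 = ((9*I)*12)*39 = (108*I)*39 = 4212*I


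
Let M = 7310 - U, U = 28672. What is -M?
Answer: 21362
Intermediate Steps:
M = -21362 (M = 7310 - 1*28672 = 7310 - 28672 = -21362)
-M = -1*(-21362) = 21362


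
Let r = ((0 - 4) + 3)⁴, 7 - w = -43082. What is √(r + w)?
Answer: √43090 ≈ 207.58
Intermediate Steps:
w = 43089 (w = 7 - 1*(-43082) = 7 + 43082 = 43089)
r = 1 (r = (-4 + 3)⁴ = (-1)⁴ = 1)
√(r + w) = √(1 + 43089) = √43090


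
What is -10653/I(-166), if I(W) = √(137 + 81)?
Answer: -10653*√218/218 ≈ -721.51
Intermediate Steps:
I(W) = √218
-10653/I(-166) = -10653*√218/218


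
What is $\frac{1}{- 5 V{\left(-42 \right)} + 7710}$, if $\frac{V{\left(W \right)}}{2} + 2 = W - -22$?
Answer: $\frac{1}{7930} \approx 0.0001261$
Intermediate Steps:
$V{\left(W \right)} = 40 + 2 W$ ($V{\left(W \right)} = -4 + 2 \left(W - -22\right) = -4 + 2 \left(W + 22\right) = -4 + 2 \left(22 + W\right) = -4 + \left(44 + 2 W\right) = 40 + 2 W$)
$\frac{1}{- 5 V{\left(-42 \right)} + 7710} = \frac{1}{- 5 \left(40 + 2 \left(-42\right)\right) + 7710} = \frac{1}{- 5 \left(40 - 84\right) + 7710} = \frac{1}{\left(-5\right) \left(-44\right) + 7710} = \frac{1}{220 + 7710} = \frac{1}{7930}$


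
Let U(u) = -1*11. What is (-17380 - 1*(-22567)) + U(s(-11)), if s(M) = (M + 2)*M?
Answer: 5176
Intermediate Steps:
s(M) = M*(2 + M) (s(M) = (2 + M)*M = M*(2 + M))
U(u) = -11
(-17380 - 1*(-22567)) + U(s(-11)) = (-17380 - 1*(-22567)) - 11 = (-17380 + 22567) - 11 = 5187 - 11 = 5176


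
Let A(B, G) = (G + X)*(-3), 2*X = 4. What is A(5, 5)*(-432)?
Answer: 9072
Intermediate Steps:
X = 2 (X = (½)*4 = 2)
A(B, G) = -6 - 3*G (A(B, G) = (G + 2)*(-3) = (2 + G)*(-3) = -6 - 3*G)
A(5, 5)*(-432) = (-6 - 3*5)*(-432) = (-6 - 15)*(-432) = -21*(-432) = 9072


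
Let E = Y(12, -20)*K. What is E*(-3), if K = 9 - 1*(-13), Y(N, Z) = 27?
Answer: -1782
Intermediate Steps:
K = 22 (K = 9 + 13 = 22)
E = 594 (E = 27*22 = 594)
E*(-3) = 594*(-3) = -1782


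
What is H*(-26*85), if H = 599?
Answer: -1323790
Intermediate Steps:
H*(-26*85) = 599*(-26*85) = 599*(-2210) = -1323790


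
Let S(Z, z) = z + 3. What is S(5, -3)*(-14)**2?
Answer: 0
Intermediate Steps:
S(Z, z) = 3 + z
S(5, -3)*(-14)**2 = (3 - 3)*(-14)**2 = 0*196 = 0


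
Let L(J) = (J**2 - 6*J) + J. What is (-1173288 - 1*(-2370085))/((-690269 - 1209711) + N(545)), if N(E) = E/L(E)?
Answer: -646270380/1025989199 ≈ -0.62990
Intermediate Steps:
L(J) = J**2 - 5*J
N(E) = 1/(-5 + E) (N(E) = E/((E*(-5 + E))) = E*(1/(E*(-5 + E))) = 1/(-5 + E))
(-1173288 - 1*(-2370085))/((-690269 - 1209711) + N(545)) = (-1173288 - 1*(-2370085))/((-690269 - 1209711) + 1/(-5 + 545)) = (-1173288 + 2370085)/(-1899980 + 1/540) = 1196797/(-1899980 + 1/540) = 1196797/(-1025989199/540) = 1196797*(-540/1025989199) = -646270380/1025989199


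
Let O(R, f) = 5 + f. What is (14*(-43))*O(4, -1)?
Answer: -2408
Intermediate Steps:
(14*(-43))*O(4, -1) = (14*(-43))*(5 - 1) = -602*4 = -2408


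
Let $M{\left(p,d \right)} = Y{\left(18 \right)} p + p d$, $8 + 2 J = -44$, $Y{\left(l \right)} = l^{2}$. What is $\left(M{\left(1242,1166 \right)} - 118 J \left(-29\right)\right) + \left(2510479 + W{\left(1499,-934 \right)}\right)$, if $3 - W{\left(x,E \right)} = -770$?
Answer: $4272860$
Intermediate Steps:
$W{\left(x,E \right)} = 773$ ($W{\left(x,E \right)} = 3 - -770 = 3 + 770 = 773$)
$J = -26$ ($J = -4 + \frac{1}{2} \left(-44\right) = -4 - 22 = -26$)
$M{\left(p,d \right)} = 324 p + d p$ ($M{\left(p,d \right)} = 18^{2} p + p d = 324 p + d p$)
$\left(M{\left(1242,1166 \right)} - 118 J \left(-29\right)\right) + \left(2510479 + W{\left(1499,-934 \right)}\right) = \left(1242 \left(324 + 1166\right) - 118 \left(-26\right) \left(-29\right)\right) + \left(2510479 + 773\right) = \left(1242 \cdot 1490 - \left(-3068\right) \left(-29\right)\right) + 2511252 = \left(1850580 - 88972\right) + 2511252 = 1761608 + 2511252 = 4272860$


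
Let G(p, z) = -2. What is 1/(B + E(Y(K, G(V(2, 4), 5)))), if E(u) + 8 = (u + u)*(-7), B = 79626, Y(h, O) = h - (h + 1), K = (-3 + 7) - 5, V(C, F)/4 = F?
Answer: 1/79632 ≈ 1.2558e-5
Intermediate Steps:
V(C, F) = 4*F
K = -1 (K = 4 - 5 = -1)
Y(h, O) = -1 (Y(h, O) = h - (1 + h) = h + (-1 - h) = -1)
E(u) = -8 - 14*u (E(u) = -8 + (u + u)*(-7) = -8 + (2*u)*(-7) = -8 - 14*u)
1/(B + E(Y(K, G(V(2, 4), 5)))) = 1/(79626 + (-8 - 14*(-1))) = 1/(79626 + (-8 + 14)) = 1/(79626 + 6) = 1/79632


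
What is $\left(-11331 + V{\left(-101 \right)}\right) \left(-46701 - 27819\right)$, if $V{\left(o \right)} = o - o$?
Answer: $844386120$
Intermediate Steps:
$V{\left(o \right)} = 0$
$\left(-11331 + V{\left(-101 \right)}\right) \left(-46701 - 27819\right) = \left(-11331 + 0\right) \left(-46701 - 27819\right) = \left(-11331\right) \left(-74520\right) = 844386120$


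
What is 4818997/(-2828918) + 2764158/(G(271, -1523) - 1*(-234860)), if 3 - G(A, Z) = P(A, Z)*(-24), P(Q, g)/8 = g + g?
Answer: -9506075882137/990033603542 ≈ -9.6018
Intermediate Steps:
P(Q, g) = 16*g (P(Q, g) = 8*(g + g) = 8*(2*g) = 16*g)
G(A, Z) = 3 + 384*Z (G(A, Z) = 3 - 16*Z*(-24) = 3 - (-384)*Z = 3 + 384*Z)
4818997/(-2828918) + 2764158/(G(271, -1523) - 1*(-234860)) = 4818997/(-2828918) + 2764158/((3 + 384*(-1523)) - 1*(-234860)) = 4818997*(-1/2828918) + 2764158/((3 - 584832) + 234860) = -4818997/2828918 + 2764158/(-584829 + 234860) = -4818997/2828918 + 2764158/(-349969) = -4818997/2828918 + 2764158*(-1/349969) = -4818997/2828918 - 2764158/349969 = -9506075882137/990033603542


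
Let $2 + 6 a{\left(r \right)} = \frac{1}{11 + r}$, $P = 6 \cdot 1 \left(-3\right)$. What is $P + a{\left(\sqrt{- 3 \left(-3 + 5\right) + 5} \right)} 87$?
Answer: $- \frac{11149}{244} - \frac{29 i}{244} \approx -45.693 - 0.11885 i$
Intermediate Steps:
$P = -18$ ($P = 6 \left(-3\right) = -18$)
$a{\left(r \right)} = - \frac{1}{3} + \frac{1}{6 \left(11 + r\right)}$
$P + a{\left(\sqrt{- 3 \left(-3 + 5\right) + 5} \right)} 87 = -18 + \frac{-21 - 2 \sqrt{- 3 \left(-3 + 5\right) + 5}}{6 \left(11 + \sqrt{- 3 \left(-3 + 5\right) + 5}\right)} 87 = -18 + \frac{-21 - 2 \sqrt{\left(-3\right) 2 + 5}}{6 \left(11 + \sqrt{\left(-3\right) 2 + 5}\right)} 87 = -18 + \frac{-21 - 2 \sqrt{-6 + 5}}{6 \left(11 + \sqrt{-6 + 5}\right)} 87 = -18 + \frac{-21 - 2 \sqrt{-1}}{6 \left(11 + \sqrt{-1}\right)} 87 = -18 + \frac{-21 - 2 i}{6 \left(11 + i\right)} 87 = -18 + \frac{\frac{11 - i}{122} \left(-21 - 2 i\right)}{6} \cdot 87 = -18 + \frac{\left(-21 - 2 i\right) \left(11 - i\right)}{732} \cdot 87 = -18 + \frac{29 \left(-21 - 2 i\right) \left(11 - i\right)}{244}$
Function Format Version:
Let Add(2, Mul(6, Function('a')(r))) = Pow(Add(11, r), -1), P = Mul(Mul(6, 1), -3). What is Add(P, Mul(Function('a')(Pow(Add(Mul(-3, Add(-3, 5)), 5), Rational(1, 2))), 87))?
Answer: Add(Rational(-11149, 244), Mul(Rational(-29, 244), I)) ≈ Add(-45.693, Mul(-0.11885, I))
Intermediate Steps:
P = -18 (P = Mul(6, -3) = -18)
Function('a')(r) = Add(Rational(-1, 3), Mul(Rational(1, 6), Pow(Add(11, r), -1)))
Add(P, Mul(Function('a')(Pow(Add(Mul(-3, Add(-3, 5)), 5), Rational(1, 2))), 87)) = Add(-18, Mul(Mul(Rational(1, 6), Pow(Add(11, Pow(Add(Mul(-3, Add(-3, 5)), 5), Rational(1, 2))), -1), Add(-21, Mul(-2, Pow(Add(Mul(-3, Add(-3, 5)), 5), Rational(1, 2))))), 87)) = Add(-18, Mul(Mul(Rational(1, 6), Pow(Add(11, Pow(Add(Mul(-3, 2), 5), Rational(1, 2))), -1), Add(-21, Mul(-2, Pow(Add(Mul(-3, 2), 5), Rational(1, 2))))), 87)) = Add(-18, Mul(Mul(Rational(1, 6), Pow(Add(11, Pow(Add(-6, 5), Rational(1, 2))), -1), Add(-21, Mul(-2, Pow(Add(-6, 5), Rational(1, 2))))), 87)) = Add(-18, Mul(Mul(Rational(1, 6), Pow(Add(11, Pow(-1, Rational(1, 2))), -1), Add(-21, Mul(-2, Pow(-1, Rational(1, 2))))), 87)) = Add(-18, Mul(Mul(Rational(1, 6), Pow(Add(11, I), -1), Add(-21, Mul(-2, I))), 87)) = Add(-18, Mul(Mul(Rational(1, 6), Mul(Rational(1, 122), Add(11, Mul(-1, I))), Add(-21, Mul(-2, I))), 87)) = Add(-18, Mul(Mul(Rational(1, 732), Add(-21, Mul(-2, I)), Add(11, Mul(-1, I))), 87)) = Add(-18, Mul(Rational(29, 244), Add(-21, Mul(-2, I)), Add(11, Mul(-1, I))))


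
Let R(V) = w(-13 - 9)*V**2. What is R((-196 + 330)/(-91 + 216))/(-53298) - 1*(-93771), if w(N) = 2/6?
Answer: 117136095881647/1249171875 ≈ 93771.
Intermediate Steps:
w(N) = 1/3 (w(N) = 2*(1/6) = 1/3)
R(V) = V**2/3
R((-196 + 330)/(-91 + 216))/(-53298) - 1*(-93771) = (((-196 + 330)/(-91 + 216))**2/3)/(-53298) - 1*(-93771) = ((134/125)**2/3)*(-1/53298) + 93771 = ((1/3)*(17956/15625))*(-1/53298) + 93771 = (17956/46875)*(-1/53298) + 93771 = -8978/1249171875 + 93771 = 117136095881647/1249171875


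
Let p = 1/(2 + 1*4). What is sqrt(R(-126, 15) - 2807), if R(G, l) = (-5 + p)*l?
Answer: I*sqrt(11518)/2 ≈ 53.661*I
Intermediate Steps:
p = 1/6 (p = 1/(2 + 4) = 1/6 ≈ 0.16667)
R(G, l) = -29*l/6 (R(G, l) = (-5 + 1/6)*l = -29*l/6)
sqrt(R(-126, 15) - 2807) = sqrt(-29/6*15 - 2807) = sqrt(-145/2 - 2807) = sqrt(-5759/2) = I*sqrt(11518)/2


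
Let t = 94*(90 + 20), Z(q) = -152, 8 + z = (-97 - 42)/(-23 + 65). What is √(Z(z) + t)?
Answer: 6*√283 ≈ 100.94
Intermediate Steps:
z = -475/42 (z = -8 + (-97 - 42)/(-23 + 65) = -8 - 139/42 = -475/42 ≈ -11.310)
t = 10340 (t = 94*110 = 10340)
√(Z(z) + t) = √(-152 + 10340) = √10188 = 6*√283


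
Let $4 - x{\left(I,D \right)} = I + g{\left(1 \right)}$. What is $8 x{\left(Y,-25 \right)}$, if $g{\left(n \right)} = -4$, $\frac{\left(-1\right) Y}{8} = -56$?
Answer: $-3520$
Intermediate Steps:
$Y = 448$ ($Y = \left(-8\right) \left(-56\right) = 448$)
$x{\left(I,D \right)} = 8 - I$ ($x{\left(I,D \right)} = 4 - \left(I - 4\right) = 4 - \left(-4 + I\right) = 8 - I$)
$8 x{\left(Y,-25 \right)} = 8 \left(8 - 448\right) = 8 \left(-440\right) = -3520$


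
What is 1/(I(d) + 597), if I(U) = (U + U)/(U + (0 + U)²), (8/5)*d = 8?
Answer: 3/1792 ≈ 0.0016741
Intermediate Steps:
d = 5 (d = (5/8)*8 = 5)
I(U) = 2*U/(U + U²) (I(U) = (2*U)/(U + U²) = 2*U/(U + U²))
1/(I(d) + 597) = 1/(2/(1 + 5) + 597) = 1/(2/6 + 597) = 1/(2*(⅙) + 597) = 1/(⅓ + 597) = 1/(1792/3) = 3/1792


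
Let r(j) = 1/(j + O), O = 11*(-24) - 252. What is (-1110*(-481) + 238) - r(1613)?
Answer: 585960355/1097 ≈ 5.3415e+5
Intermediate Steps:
O = -516 (O = -264 - 252 = -516)
r(j) = 1/(-516 + j) (r(j) = 1/(j - 516) = 1/(-516 + j))
(-1110*(-481) + 238) - r(1613) = (-1110*(-481) + 238) - 1/(-516 + 1613) = (533910 + 238) - 1/1097 = 534148 - 1*1/1097 = 534148 - 1/1097 = 585960355/1097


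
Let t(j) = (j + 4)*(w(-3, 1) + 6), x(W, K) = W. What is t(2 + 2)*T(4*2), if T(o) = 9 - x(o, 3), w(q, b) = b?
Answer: 56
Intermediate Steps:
t(j) = 28 + 7*j (t(j) = (j + 4)*(1 + 6) = (4 + j)*7 = 28 + 7*j)
T(o) = 9 - o
t(2 + 2)*T(4*2) = (28 + 7*(2 + 2))*(9 - 4*2) = (28 + 7*4)*(9 - 1*8) = (28 + 28)*(9 - 8) = 56*1 = 56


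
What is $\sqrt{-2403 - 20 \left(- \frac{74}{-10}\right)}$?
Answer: $i \sqrt{2551} \approx 50.507 i$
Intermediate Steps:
$\sqrt{-2403 - 20 \left(- \frac{74}{-10}\right)} = \sqrt{-2403 - 20 \left(\left(-74\right) \left(- \frac{1}{10}\right)\right)} = \sqrt{-2403 - 148} = \sqrt{-2551} = i \sqrt{2551}$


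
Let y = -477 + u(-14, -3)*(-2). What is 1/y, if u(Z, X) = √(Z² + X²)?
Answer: -477/226709 + 2*√205/226709 ≈ -0.0019777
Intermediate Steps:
u(Z, X) = √(X² + Z²)
y = -477 - 2*√205 (y = -477 + √((-3)² + (-14)²)*(-2) = -477 + √(9 + 196)*(-2) = -477 + √205*(-2) = -477 - 2*√205 ≈ -505.64)
1/y = 1/(-477 - 2*√205)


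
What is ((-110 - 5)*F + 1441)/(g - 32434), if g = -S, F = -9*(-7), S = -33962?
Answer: -1451/382 ≈ -3.7984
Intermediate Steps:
F = 63
g = 33962 (g = -1*(-33962) = 33962)
((-110 - 5)*F + 1441)/(g - 32434) = ((-110 - 5)*63 + 1441)/(33962 - 32434) = (-115*63 + 1441)/1528 = (-7245 + 1441)*(1/1528) = -5804*1/1528 = -1451/382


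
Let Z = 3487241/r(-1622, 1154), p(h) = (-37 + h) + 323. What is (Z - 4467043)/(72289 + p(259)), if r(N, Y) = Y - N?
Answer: -12397024127/202187184 ≈ -61.315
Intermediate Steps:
p(h) = 286 + h
Z = 3487241/2776 (Z = 3487241/(1154 - 1*(-1622)) = 3487241/(1154 + 1622) = 3487241/2776 ≈ 1256.2)
(Z - 4467043)/(72289 + p(259)) = (3487241/2776 - 4467043)/(72289 + (286 + 259)) = -12397024127/(2776*(72289 + 545)) = -12397024127/2776/72834 = -12397024127/2776*1/72834 = -12397024127/202187184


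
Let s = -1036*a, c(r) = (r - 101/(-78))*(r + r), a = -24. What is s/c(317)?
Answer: 26208/212707 ≈ 0.12321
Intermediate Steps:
c(r) = 2*r*(101/78 + r) (c(r) = (r - 101*(-1/78))*(2*r) = (r + 101/78)*(2*r) = (101/78 + r)*(2*r) = 2*r*(101/78 + r))
s = 24864 (s = -1036*(-24) = 24864)
s/c(317) = 24864/(((1/39)*317*(101 + 78*317))) = 24864/(((1/39)*317*(101 + 24726))) = 24864/(((1/39)*317*24827)) = 24864/(7870159/39) = 24864*(39/7870159) = 26208/212707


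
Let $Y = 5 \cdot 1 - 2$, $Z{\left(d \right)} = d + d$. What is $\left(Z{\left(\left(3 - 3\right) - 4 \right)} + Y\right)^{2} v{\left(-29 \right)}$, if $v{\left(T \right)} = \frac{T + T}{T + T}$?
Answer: $25$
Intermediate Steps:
$v{\left(T \right)} = 1$ ($v{\left(T \right)} = \frac{2 T}{2 T} = 2 T \frac{1}{2 T} = 1$)
$Z{\left(d \right)} = 2 d$
$Y = 3$ ($Y = 5 - 2 = 3$)
$\left(Z{\left(\left(3 - 3\right) - 4 \right)} + Y\right)^{2} v{\left(-29 \right)} = \left(2 \left(\left(3 - 3\right) - 4\right) + 3\right)^{2} \cdot 1 = \left(2 \left(0 - 4\right) + 3\right)^{2} \cdot 1 = \left(2 \left(-4\right) + 3\right)^{2} \cdot 1 = \left(-8 + 3\right)^{2} \cdot 1 = \left(-5\right)^{2} \cdot 1 = 25 \cdot 1 = 25$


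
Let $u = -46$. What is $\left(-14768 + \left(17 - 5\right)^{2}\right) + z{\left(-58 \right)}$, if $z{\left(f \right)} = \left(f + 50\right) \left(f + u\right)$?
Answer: $-13792$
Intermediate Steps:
$z{\left(f \right)} = \left(-46 + f\right) \left(50 + f\right)$ ($z{\left(f \right)} = \left(f + 50\right) \left(f - 46\right) = \left(50 + f\right) \left(-46 + f\right) = \left(-46 + f\right) \left(50 + f\right)$)
$\left(-14768 + \left(17 - 5\right)^{2}\right) + z{\left(-58 \right)} = \left(-14768 + \left(17 - 5\right)^{2}\right) + \left(-2300 + \left(-58\right)^{2} + 4 \left(-58\right)\right) = \left(-14768 + 12^{2}\right) - -832 = \left(-14768 + 144\right) + 832 = -14624 + 832 = -13792$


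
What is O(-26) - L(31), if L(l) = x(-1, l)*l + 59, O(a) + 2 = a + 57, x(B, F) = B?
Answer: 1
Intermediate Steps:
O(a) = 55 + a (O(a) = -2 + (a + 57) = -2 + (57 + a) = 55 + a)
L(l) = 59 - l (L(l) = -l + 59 = 59 - l)
O(-26) - L(31) = (55 - 26) - (59 - 1*31) = 29 - (59 - 31) = 29 - 1*28 = 29 - 28 = 1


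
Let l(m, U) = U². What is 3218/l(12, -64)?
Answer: 1609/2048 ≈ 0.78564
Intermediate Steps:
3218/l(12, -64) = 3218/((-64)²) = 3218/4096 = 3218*(1/4096) = 1609/2048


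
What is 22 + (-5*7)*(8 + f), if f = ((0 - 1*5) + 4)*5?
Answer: -83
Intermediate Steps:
f = -5 (f = ((0 - 5) + 4)*5 = (-5 + 4)*5 = -1*5 = -5)
22 + (-5*7)*(8 + f) = 22 + (-5*7)*(8 - 5) = 22 - 35*3 = 22 - 105 = -83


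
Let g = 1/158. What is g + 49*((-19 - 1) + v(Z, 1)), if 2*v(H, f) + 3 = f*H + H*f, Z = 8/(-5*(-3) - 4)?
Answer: -884518/869 ≈ -1017.9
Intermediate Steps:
Z = 8/11 (Z = 8/(15 - 4) = 8/11 ≈ 0.72727)
v(H, f) = -3/2 + H*f (v(H, f) = -3/2 + (f*H + H*f)/2 = -3/2 + (H*f + H*f)/2 = -3/2 + (2*H*f)/2 = -3/2 + H*f)
g = 1/158 ≈ 0.0063291
g + 49*((-19 - 1) + v(Z, 1)) = 1/158 + 49*((-19 - 1) + (-3/2 + (8/11)*1)) = 1/158 + 49*(-20 + (-3/2 + 8/11)) = 1/158 + 49*(-20 - 17/22) = 1/158 + 49*(-457/22) = 1/158 - 22393/22 = -884518/869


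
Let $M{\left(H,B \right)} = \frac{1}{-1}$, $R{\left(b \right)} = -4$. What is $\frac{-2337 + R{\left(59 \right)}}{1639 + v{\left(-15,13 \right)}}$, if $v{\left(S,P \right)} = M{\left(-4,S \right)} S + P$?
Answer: $- \frac{2341}{1667} \approx -1.4043$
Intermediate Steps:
$M{\left(H,B \right)} = -1$
$v{\left(S,P \right)} = P - S$ ($v{\left(S,P \right)} = - S + P = P - S$)
$\frac{-2337 + R{\left(59 \right)}}{1639 + v{\left(-15,13 \right)}} = \frac{-2337 - 4}{1639 + \left(13 - -15\right)} = - \frac{2341}{1639 + \left(13 + 15\right)} = - \frac{2341}{1639 + 28} = - \frac{2341}{1667}$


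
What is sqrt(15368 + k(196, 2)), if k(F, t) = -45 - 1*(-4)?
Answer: 3*sqrt(1703) ≈ 123.80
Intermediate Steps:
k(F, t) = -41 (k(F, t) = -45 + 4 = -41)
sqrt(15368 + k(196, 2)) = sqrt(15368 - 41) = sqrt(15327) = 3*sqrt(1703)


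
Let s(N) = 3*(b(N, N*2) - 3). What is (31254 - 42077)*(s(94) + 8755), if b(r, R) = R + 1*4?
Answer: -100892006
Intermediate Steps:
b(r, R) = 4 + R (b(r, R) = R + 4 = 4 + R)
s(N) = 3 + 6*N (s(N) = 3*((4 + N*2) - 3) = 3*((4 + 2*N) - 3) = 3*(1 + 2*N) = 3 + 6*N)
(31254 - 42077)*(s(94) + 8755) = (31254 - 42077)*((3 + 6*94) + 8755) = -10823*((3 + 564) + 8755) = -10823*(567 + 8755) = -10823*9322 = -100892006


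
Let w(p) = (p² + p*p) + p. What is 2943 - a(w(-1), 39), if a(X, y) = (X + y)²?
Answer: 1343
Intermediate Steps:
w(p) = p + 2*p² (w(p) = (p² + p²) + p = 2*p² + p = p + 2*p²)
2943 - a(w(-1), 39) = 2943 - (-(1 + 2*(-1)) + 39)² = 2943 - (-(1 - 2) + 39)² = 2943 - (-1*(-1) + 39)² = 2943 - (1 + 39)² = 2943 - 1*40² = 2943 - 1*1600 = 2943 - 1600 = 1343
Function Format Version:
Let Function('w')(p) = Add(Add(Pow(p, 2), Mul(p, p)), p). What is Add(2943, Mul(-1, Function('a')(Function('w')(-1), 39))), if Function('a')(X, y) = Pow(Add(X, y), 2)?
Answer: 1343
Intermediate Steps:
Function('w')(p) = Add(p, Mul(2, Pow(p, 2))) (Function('w')(p) = Add(Add(Pow(p, 2), Pow(p, 2)), p) = Add(Mul(2, Pow(p, 2)), p) = Add(p, Mul(2, Pow(p, 2))))
Add(2943, Mul(-1, Function('a')(Function('w')(-1), 39))) = Add(2943, Mul(-1, Pow(Add(Mul(-1, Add(1, Mul(2, -1))), 39), 2))) = Add(2943, Mul(-1, Pow(Add(Mul(-1, Add(1, -2)), 39), 2))) = Add(2943, Mul(-1, Pow(Add(Mul(-1, -1), 39), 2))) = Add(2943, Mul(-1, Pow(Add(1, 39), 2))) = Add(2943, Mul(-1, Pow(40, 2))) = Add(2943, Mul(-1, 1600)) = Add(2943, -1600) = 1343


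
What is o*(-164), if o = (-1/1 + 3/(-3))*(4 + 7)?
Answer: 3608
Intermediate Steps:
o = -22 (o = (-1*1 + 3*(-1/3))*11 = (-1 - 1)*11 = -2*11 = -22)
o*(-164) = -22*(-164) = 3608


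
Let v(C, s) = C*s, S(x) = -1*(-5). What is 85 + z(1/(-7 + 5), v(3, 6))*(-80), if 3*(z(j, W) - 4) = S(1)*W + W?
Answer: -3115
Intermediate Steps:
S(x) = 5
z(j, W) = 4 + 2*W (z(j, W) = 4 + (5*W + W)/3 = 4 + (6*W)/3 = 4 + 2*W)
85 + z(1/(-7 + 5), v(3, 6))*(-80) = 85 + (4 + 2*(3*6))*(-80) = 85 + (4 + 2*18)*(-80) = 85 + (4 + 36)*(-80) = 85 + 40*(-80) = 85 - 3200 = -3115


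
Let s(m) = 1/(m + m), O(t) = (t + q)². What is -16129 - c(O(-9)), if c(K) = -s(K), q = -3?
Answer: -4645151/288 ≈ -16129.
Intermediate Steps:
O(t) = (-3 + t)² (O(t) = (t - 3)² = (-3 + t)²)
s(m) = 1/(2*m)
c(K) = -1/(2*K)
-16129 - c(O(-9)) = -16129 - (-1)/(2*((-3 - 9)²)) = -16129 - (-1)/(2*((-12)²)) = -16129 - (-1)/(2*144) = -16129 - 1*(-1/288) = -16129 + 1/288 = -4645151/288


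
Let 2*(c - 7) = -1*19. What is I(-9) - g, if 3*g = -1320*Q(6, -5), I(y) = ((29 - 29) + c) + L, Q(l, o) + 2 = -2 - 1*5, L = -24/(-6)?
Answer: -7917/2 ≈ -3958.5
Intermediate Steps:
L = 4 (L = -24*(-1/6) = 4)
Q(l, o) = -9 (Q(l, o) = -2 + (-2 - 1*5) = -2 + (-2 - 5) = -2 - 7 = -9)
c = -5/2 (c = 7 + (-1*19)/2 = 7 + (1/2)*(-19) = 7 - 19/2 = -5/2 ≈ -2.5000)
I(y) = 3/2 (I(y) = ((29 - 29) - 5/2) + 4 = (0 - 5/2) + 4 = -5/2 + 4 = 3/2)
g = 3960 (g = (-1320*(-9))/3 = (1/3)*11880 = 3960)
I(-9) - g = 3/2 - 1*3960 = 3/2 - 3960 = -7917/2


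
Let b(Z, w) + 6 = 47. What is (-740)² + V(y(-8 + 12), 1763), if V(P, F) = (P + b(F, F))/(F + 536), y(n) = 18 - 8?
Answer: 1258932451/2299 ≈ 5.4760e+5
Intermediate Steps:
b(Z, w) = 41 (b(Z, w) = -6 + 47 = 41)
y(n) = 10
V(P, F) = (41 + P)/(536 + F) (V(P, F) = (P + 41)/(F + 536) = (41 + P)/(536 + F))
(-740)² + V(y(-8 + 12), 1763) = (-740)² + (41 + 10)/(536 + 1763) = 547600 + 51/2299 = 1258932451/2299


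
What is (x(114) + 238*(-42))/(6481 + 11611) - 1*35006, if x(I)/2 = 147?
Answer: -316669127/9046 ≈ -35007.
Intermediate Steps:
x(I) = 294 (x(I) = 2*147 = 294)
(x(114) + 238*(-42))/(6481 + 11611) - 1*35006 = (294 + 238*(-42))/(6481 + 11611) - 1*35006 = (294 - 9996)/18092 - 35006 = -9702*1/18092 - 35006 = -4851/9046 - 35006 = -316669127/9046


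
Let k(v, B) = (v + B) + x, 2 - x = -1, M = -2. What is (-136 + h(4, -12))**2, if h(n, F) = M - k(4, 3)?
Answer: 21904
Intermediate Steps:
x = 3 (x = 2 - 1*(-1) = 2 + 1 = 3)
k(v, B) = 3 + B + v (k(v, B) = (v + B) + 3 = (B + v) + 3 = 3 + B + v)
h(n, F) = -12 (h(n, F) = -2 - (3 + 3 + 4) = -2 - 1*10 = -2 - 10 = -12)
(-136 + h(4, -12))**2 = (-136 - 12)**2 = (-148)**2 = 21904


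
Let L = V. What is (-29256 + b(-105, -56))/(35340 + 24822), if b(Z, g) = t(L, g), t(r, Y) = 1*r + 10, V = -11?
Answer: -29257/60162 ≈ -0.48630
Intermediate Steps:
L = -11
t(r, Y) = 10 + r (t(r, Y) = r + 10 = 10 + r)
b(Z, g) = -1 (b(Z, g) = 10 - 11 = -1)
(-29256 + b(-105, -56))/(35340 + 24822) = (-29256 - 1)/(35340 + 24822) = -29257/60162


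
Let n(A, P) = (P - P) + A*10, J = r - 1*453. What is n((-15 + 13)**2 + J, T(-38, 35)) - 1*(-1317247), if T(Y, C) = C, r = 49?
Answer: 1313247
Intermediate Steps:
J = -404 (J = 49 - 1*453 = 49 - 453 = -404)
n(A, P) = 10*A (n(A, P) = 0 + 10*A = 10*A)
n((-15 + 13)**2 + J, T(-38, 35)) - 1*(-1317247) = 10*((-15 + 13)**2 - 404) - 1*(-1317247) = 10*((-2)**2 - 404) + 1317247 = 10*(4 - 404) + 1317247 = 10*(-400) + 1317247 = -4000 + 1317247 = 1313247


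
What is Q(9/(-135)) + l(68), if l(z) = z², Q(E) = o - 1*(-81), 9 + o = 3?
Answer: 4699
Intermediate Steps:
o = -6 (o = -9 + 3 = -6)
Q(E) = 75 (Q(E) = -6 - 1*(-81) = -6 + 81 = 75)
Q(9/(-135)) + l(68) = 75 + 68² = 75 + 4624 = 4699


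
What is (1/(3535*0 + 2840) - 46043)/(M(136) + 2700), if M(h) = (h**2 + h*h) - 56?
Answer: -43587373/37522080 ≈ -1.1616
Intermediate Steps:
M(h) = -56 + 2*h**2 (M(h) = (h**2 + h**2) - 56 = 2*h**2 - 56 = -56 + 2*h**2)
(1/(3535*0 + 2840) - 46043)/(M(136) + 2700) = (1/(3535*0 + 2840) - 46043)/((-56 + 2*136**2) + 2700) = (1/(0 + 2840) - 46043)/((-56 + 2*18496) + 2700) = (1/2840 - 46043)/((-56 + 36992) + 2700) = (1/2840 - 46043)/(36936 + 2700) = -130762119/2840/39636 = -130762119/2840*1/39636 = -43587373/37522080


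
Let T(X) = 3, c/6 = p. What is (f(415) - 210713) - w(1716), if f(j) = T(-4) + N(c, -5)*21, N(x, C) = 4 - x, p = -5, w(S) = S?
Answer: -211712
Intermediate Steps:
c = -30 (c = 6*(-5) = -30)
f(j) = 717 (f(j) = 3 + (4 - 1*(-30))*21 = 3 + (4 + 30)*21 = 3 + 34*21 = 3 + 714 = 717)
(f(415) - 210713) - w(1716) = (717 - 210713) - 1*1716 = -209996 - 1716 = -211712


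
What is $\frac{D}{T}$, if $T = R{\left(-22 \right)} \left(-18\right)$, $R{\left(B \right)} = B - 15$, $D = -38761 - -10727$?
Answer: $- \frac{14017}{333} \approx -42.093$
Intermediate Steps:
$D = -28034$ ($D = -38761 + 10727 = -28034$)
$R{\left(B \right)} = -15 + B$
$T = 666$ ($T = \left(-15 - 22\right) \left(-18\right) = \left(-37\right) \left(-18\right) = 666$)
$\frac{D}{T} = - \frac{28034}{666} = \left(-28034\right) \frac{1}{666} = - \frac{14017}{333}$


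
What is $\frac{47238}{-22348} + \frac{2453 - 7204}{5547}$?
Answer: $- \frac{184102267}{61982178} \approx -2.9702$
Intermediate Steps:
$\frac{47238}{-22348} + \frac{2453 - 7204}{5547} = 47238 \left(- \frac{1}{22348}\right) + \left(2453 - 7204\right) \frac{1}{5547} = - \frac{23619}{11174} - \frac{4751}{5547} = - \frac{184102267}{61982178}$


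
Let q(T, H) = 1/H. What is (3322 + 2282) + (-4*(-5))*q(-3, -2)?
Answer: 5594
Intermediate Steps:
(3322 + 2282) + (-4*(-5))*q(-3, -2) = (3322 + 2282) - 4*(-5)/(-2) = 5604 + 20*(-½) = 5604 - 10 = 5594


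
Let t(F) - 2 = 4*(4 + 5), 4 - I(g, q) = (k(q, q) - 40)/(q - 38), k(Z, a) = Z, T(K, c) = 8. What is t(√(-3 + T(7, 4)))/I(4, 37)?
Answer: 38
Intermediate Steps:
I(g, q) = 4 - (-40 + q)/(-38 + q) (I(g, q) = 4 - (q - 40)/(q - 38) = 4 - (-40 + q)/(-38 + q))
t(F) = 38 (t(F) = 2 + 4*(4 + 5) = 2 + 4*9 = 2 + 36 = 38)
t(√(-3 + T(7, 4)))/I(4, 37) = 38/(((-112 + 3*37)/(-38 + 37))) = 38/(((-112 + 111)/(-1))) = 38/((-1*(-1))) = 38/1 = 38*1 = 38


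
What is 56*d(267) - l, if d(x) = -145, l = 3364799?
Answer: -3372919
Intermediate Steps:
56*d(267) - l = 56*(-145) - 1*3364799 = -8120 - 3364799 = -3372919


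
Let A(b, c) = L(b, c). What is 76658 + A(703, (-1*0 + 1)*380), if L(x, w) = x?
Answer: 77361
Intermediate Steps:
A(b, c) = b
76658 + A(703, (-1*0 + 1)*380) = 76658 + 703 = 77361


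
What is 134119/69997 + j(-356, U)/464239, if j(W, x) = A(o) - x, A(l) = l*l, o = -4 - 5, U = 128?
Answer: 62259980582/32495337283 ≈ 1.9160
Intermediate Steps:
o = -9
A(l) = l²
j(W, x) = 81 - x (j(W, x) = (-9)² - x = 81 - x)
134119/69997 + j(-356, U)/464239 = 134119/69997 + (81 - 1*128)/464239 = 134119*(1/69997) + (81 - 128)*(1/464239) = 134119/69997 - 47*1/464239 = 134119/69997 - 47/464239 = 62259980582/32495337283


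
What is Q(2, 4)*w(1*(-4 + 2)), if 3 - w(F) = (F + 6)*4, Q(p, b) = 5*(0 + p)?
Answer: -130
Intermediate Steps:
Q(p, b) = 5*p
w(F) = -21 - 4*F (w(F) = 3 - (F + 6)*4 = 3 - (6 + F)*4 = 3 - (24 + 4*F) = 3 + (-24 - 4*F) = -21 - 4*F)
Q(2, 4)*w(1*(-4 + 2)) = (5*2)*(-21 - 4*(-4 + 2)) = 10*(-21 - 4*(-2)) = 10*(-21 + 8) = 10*(-13) = -130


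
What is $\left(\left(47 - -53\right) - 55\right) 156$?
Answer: $7020$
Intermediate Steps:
$\left(\left(47 - -53\right) - 55\right) 156 = \left(\left(47 + 53\right) - 55\right) 156 = \left(100 - 55\right) 156 = 45 \cdot 156 = 7020$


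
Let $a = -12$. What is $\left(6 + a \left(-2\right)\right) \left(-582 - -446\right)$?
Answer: $-4080$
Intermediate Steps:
$\left(6 + a \left(-2\right)\right) \left(-582 - -446\right) = \left(6 - -24\right) \left(-582 - -446\right) = \left(6 + 24\right) \left(-582 + 446\right) = 30 \left(-136\right) = -4080$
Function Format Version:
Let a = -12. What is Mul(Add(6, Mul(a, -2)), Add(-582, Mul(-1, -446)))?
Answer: -4080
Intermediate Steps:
Mul(Add(6, Mul(a, -2)), Add(-582, Mul(-1, -446))) = Mul(Add(6, Mul(-12, -2)), Add(-582, Mul(-1, -446))) = Mul(Add(6, 24), Add(-582, 446)) = Mul(30, -136) = -4080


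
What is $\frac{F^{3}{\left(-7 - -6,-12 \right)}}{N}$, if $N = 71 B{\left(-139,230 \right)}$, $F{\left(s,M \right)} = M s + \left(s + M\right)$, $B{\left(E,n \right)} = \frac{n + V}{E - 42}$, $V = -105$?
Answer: $\frac{181}{8875} \approx 0.020394$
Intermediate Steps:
$B{\left(E,n \right)} = \frac{-105 + n}{-42 + E}$ ($B{\left(E,n \right)} = \frac{n - 105}{E - 42} = \frac{-105 + n}{-42 + E}$)
$F{\left(s,M \right)} = M + s + M s$ ($F{\left(s,M \right)} = M s + \left(M + s\right) = M + s + M s$)
$N = - \frac{8875}{181}$ ($N = 71 \frac{-105 + 230}{-42 - 139} = 71 \frac{1}{-181} \cdot 125 = 71 \left(\left(- \frac{1}{181}\right) 125\right) = 71 \left(- \frac{125}{181}\right) = - \frac{8875}{181} \approx -49.033$)
$\frac{F^{3}{\left(-7 - -6,-12 \right)}}{N} = \frac{\left(-12 - 1 - 12 \left(-7 - -6\right)\right)^{3}}{- \frac{8875}{181}} = \left(-12 + \left(-7 + 6\right) - 12 \left(-7 + 6\right)\right)^{3} \left(- \frac{181}{8875}\right) = \left(-12 - 1 - -12\right)^{3} \left(- \frac{181}{8875}\right) = \left(-12 - 1 + 12\right)^{3} \left(- \frac{181}{8875}\right) = \left(-1\right)^{3} \left(- \frac{181}{8875}\right) = \left(-1\right) \left(- \frac{181}{8875}\right) = \frac{181}{8875}$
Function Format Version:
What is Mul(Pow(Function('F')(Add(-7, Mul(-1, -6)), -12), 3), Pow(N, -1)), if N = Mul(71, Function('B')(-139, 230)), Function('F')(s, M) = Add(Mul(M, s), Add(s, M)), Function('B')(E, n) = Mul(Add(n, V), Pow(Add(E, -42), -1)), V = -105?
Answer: Rational(181, 8875) ≈ 0.020394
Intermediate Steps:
Function('B')(E, n) = Mul(Pow(Add(-42, E), -1), Add(-105, n)) (Function('B')(E, n) = Mul(Add(n, -105), Pow(Add(E, -42), -1)) = Mul(Add(-105, n), Pow(Add(-42, E), -1)) = Mul(Pow(Add(-42, E), -1), Add(-105, n)))
Function('F')(s, M) = Add(M, s, Mul(M, s)) (Function('F')(s, M) = Add(Mul(M, s), Add(M, s)) = Add(M, s, Mul(M, s)))
N = Rational(-8875, 181) (N = Mul(71, Mul(Pow(Add(-42, -139), -1), Add(-105, 230))) = Mul(71, Mul(Pow(-181, -1), 125)) = Mul(71, Mul(Rational(-1, 181), 125)) = Mul(71, Rational(-125, 181)) = Rational(-8875, 181) ≈ -49.033)
Mul(Pow(Function('F')(Add(-7, Mul(-1, -6)), -12), 3), Pow(N, -1)) = Mul(Pow(Add(-12, Add(-7, Mul(-1, -6)), Mul(-12, Add(-7, Mul(-1, -6)))), 3), Pow(Rational(-8875, 181), -1)) = Mul(Pow(Add(-12, Add(-7, 6), Mul(-12, Add(-7, 6))), 3), Rational(-181, 8875)) = Mul(Pow(Add(-12, -1, Mul(-12, -1)), 3), Rational(-181, 8875)) = Mul(Pow(Add(-12, -1, 12), 3), Rational(-181, 8875)) = Mul(Pow(-1, 3), Rational(-181, 8875)) = Mul(-1, Rational(-181, 8875)) = Rational(181, 8875)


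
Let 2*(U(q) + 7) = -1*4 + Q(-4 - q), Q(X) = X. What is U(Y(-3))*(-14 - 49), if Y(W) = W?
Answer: 1197/2 ≈ 598.50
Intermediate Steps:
U(q) = -11 - q/2 (U(q) = -7 + (-1*4 + (-4 - q))/2 = -7 + (-4 + (-4 - q))/2 = -7 + (-8 - q)/2 = -7 + (-4 - q/2) = -11 - q/2)
U(Y(-3))*(-14 - 49) = (-11 - ½*(-3))*(-14 - 49) = (-11 + 3/2)*(-63) = -19/2*(-63) = 1197/2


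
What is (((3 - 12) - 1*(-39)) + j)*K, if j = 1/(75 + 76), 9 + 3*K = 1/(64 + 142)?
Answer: -8395943/93318 ≈ -89.971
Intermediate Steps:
K = -1853/618 (K = -3 + 1/(3*(64 + 142)) = -3 + (1/3)/206 = -3 + (1/3)*(1/206) = -3 + 1/618 = -1853/618 ≈ -2.9984)
j = 1/151 ≈ 0.0066225
(((3 - 12) - 1*(-39)) + j)*K = (((3 - 12) - 1*(-39)) + 1/151)*(-1853/618) = ((-9 + 39) + 1/151)*(-1853/618) = (30 + 1/151)*(-1853/618) = (4531/151)*(-1853/618) = -8395943/93318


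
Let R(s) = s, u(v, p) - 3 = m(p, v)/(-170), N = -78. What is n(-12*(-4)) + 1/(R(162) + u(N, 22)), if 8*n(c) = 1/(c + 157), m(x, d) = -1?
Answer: 306851/46003640 ≈ 0.0066701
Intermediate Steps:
u(v, p) = 511/170 (u(v, p) = 3 - 1/(-170) = 3 - 1*(-1/170) = 3 + 1/170 = 511/170)
n(c) = 1/(8*(157 + c)) (n(c) = 1/(8*(c + 157)) = 1/(8*(157 + c)))
n(-12*(-4)) + 1/(R(162) + u(N, 22)) = 1/(8*(157 - 12*(-4))) + 1/(162 + 511/170) = 1/(8*(157 + 48)) + 1/(28051/170) = (1/8)/205 + 170/28051 = (1/8)*(1/205) + 170/28051 = 1/1640 + 170/28051 = 306851/46003640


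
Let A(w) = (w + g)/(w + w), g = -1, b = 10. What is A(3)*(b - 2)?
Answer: 8/3 ≈ 2.6667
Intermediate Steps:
A(w) = (-1 + w)/(2*w) (A(w) = (w - 1)/(w + w) = (-1 + w)/((2*w)) = (-1 + w)*(1/(2*w)) = (-1 + w)/(2*w))
A(3)*(b - 2) = ((½)*(-1 + 3)/3)*(10 - 2) = ((½)*(⅓)*2)*8 = (⅓)*8 = 8/3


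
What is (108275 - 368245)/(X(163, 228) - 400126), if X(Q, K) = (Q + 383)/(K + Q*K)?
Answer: 1620133040/2493585141 ≈ 0.64972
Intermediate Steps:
X(Q, K) = (383 + Q)/(K + K*Q)
(108275 - 368245)/(X(163, 228) - 400126) = (108275 - 368245)/((383 + 163)/(228*(1 + 163)) - 400126) = -259970/((1/228)*546/164 - 400126) = -259970/((1/228)*(1/164)*546 - 400126) = -259970/(91/6232 - 400126) = -259970/(-2493585141/6232) = -259970*(-6232/2493585141) = 1620133040/2493585141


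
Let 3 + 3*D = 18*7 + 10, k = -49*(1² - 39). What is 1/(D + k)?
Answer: 3/5719 ≈ 0.00052457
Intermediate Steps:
k = 1862 (k = -49*(1 - 39) = -49*(-38) = 1862)
D = 133/3 (D = -1 + (18*7 + 10)/3 = -1 + (126 + 10)/3 = -1 + (⅓)*136 = -1 + 136/3 = 133/3 ≈ 44.333)
1/(D + k) = 1/(133/3 + 1862) = 1/(5719/3) = 3/5719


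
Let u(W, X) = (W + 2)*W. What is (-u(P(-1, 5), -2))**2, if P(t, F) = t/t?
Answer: 9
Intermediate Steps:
P(t, F) = 1
u(W, X) = W*(2 + W) (u(W, X) = (2 + W)*W = W*(2 + W))
(-u(P(-1, 5), -2))**2 = (-(2 + 1))**2 = (-3)**2 = 9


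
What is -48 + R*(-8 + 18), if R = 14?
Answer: 92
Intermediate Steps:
-48 + R*(-8 + 18) = -48 + 14*(-8 + 18) = -48 + 14*10 = -48 + 140 = 92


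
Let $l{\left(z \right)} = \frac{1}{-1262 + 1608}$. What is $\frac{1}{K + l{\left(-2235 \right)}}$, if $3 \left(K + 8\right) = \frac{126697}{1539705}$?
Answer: $- \frac{1598213790}{12737254043} \approx -0.12548$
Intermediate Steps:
$K = - \frac{36826223}{4619115}$ ($K = -8 + \frac{126697 \cdot \frac{1}{1539705}}{3} = -8 + \frac{1}{3} \cdot \frac{126697}{1539705} = -8 + \frac{126697}{4619115} = - \frac{36826223}{4619115} \approx -7.9726$)
$l{\left(z \right)} = \frac{1}{346}$
$\frac{1}{K + l{\left(-2235 \right)}} = \frac{1}{- \frac{36826223}{4619115} + \frac{1}{346}} = \frac{1}{- \frac{12737254043}{1598213790}} = - \frac{1598213790}{12737254043}$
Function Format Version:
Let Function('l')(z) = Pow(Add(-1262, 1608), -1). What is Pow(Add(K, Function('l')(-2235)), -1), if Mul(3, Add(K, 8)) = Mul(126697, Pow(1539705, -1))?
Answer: Rational(-1598213790, 12737254043) ≈ -0.12548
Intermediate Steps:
K = Rational(-36826223, 4619115) (K = Add(-8, Mul(Rational(1, 3), Mul(126697, Pow(1539705, -1)))) = Add(-8, Mul(Rational(1, 3), Mul(126697, Rational(1, 1539705)))) = Add(-8, Mul(Rational(1, 3), Rational(126697, 1539705))) = Add(-8, Rational(126697, 4619115)) = Rational(-36826223, 4619115) ≈ -7.9726)
Function('l')(z) = Rational(1, 346) (Function('l')(z) = Pow(346, -1) = Rational(1, 346))
Pow(Add(K, Function('l')(-2235)), -1) = Pow(Add(Rational(-36826223, 4619115), Rational(1, 346)), -1) = Pow(Rational(-12737254043, 1598213790), -1) = Rational(-1598213790, 12737254043)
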